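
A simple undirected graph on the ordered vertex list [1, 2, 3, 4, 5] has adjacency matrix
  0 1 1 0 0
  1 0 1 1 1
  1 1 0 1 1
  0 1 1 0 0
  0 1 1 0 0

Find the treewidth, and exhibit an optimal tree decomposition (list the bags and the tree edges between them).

Treewidth 2.
Bags: B1 = {2, 3, 5}  B2 = {2, 3, 4}  B3 = {1, 2, 3}
Tree: B1–B2, B2–B3

Every bag has size at most 3, so the width is 3 − 1 = 2 and tw(G) ≤ 2. For the lower bound, the 3 vertices {1, 2, 3} are pairwise adjacent, and any tree decomposition puts a clique entirely inside one bag — forcing width ≥ 2. The upper and lower bounds meet at 2, so that is the treewidth.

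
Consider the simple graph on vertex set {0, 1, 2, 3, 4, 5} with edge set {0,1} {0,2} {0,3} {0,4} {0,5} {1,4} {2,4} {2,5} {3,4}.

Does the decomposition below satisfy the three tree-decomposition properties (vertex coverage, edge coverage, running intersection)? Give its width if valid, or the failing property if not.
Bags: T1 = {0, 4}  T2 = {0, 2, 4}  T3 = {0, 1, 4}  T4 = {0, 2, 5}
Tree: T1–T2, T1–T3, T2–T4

A tree decomposition must satisfy three properties: every vertex lies in some bag; for every edge, both endpoints lie together in some bag; and for every vertex, the bags containing it form a connected subtree. Here vertex 3 appears in no bag, so the decomposition is invalid.

No — vertex 3 appears in no bag.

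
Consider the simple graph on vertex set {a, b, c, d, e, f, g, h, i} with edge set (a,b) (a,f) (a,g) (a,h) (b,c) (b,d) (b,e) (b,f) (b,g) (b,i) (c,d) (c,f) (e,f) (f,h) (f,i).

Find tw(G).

A width-2 tree decomposition is:
Bags: B1 = {b, c, f}  B2 = {b, c, d}  B3 = {a, b, f}  B4 = {a, f, h}  B5 = {b, f, i}  B6 = {a, b, g}  B7 = {b, e, f}
Tree: B1–B2, B1–B3, B3–B4, B1–B5, B3–B6, B5–B7
The largest bag has 3 vertices, giving width 2; this decomposition certifies tw(G) ≤ 2. On the other hand G contains the 3-clique {a, f, h}. A clique must lie in a single bag of any decomposition, so no decomposition can have width below 2. Combining the bounds, tw(G) = 2.

2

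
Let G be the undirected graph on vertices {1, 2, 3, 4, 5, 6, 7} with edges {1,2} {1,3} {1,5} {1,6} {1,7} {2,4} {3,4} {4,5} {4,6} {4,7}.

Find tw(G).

A width-2 tree decomposition is:
Bags: B1 = {1, 2, 4}  B2 = {1, 3, 4}  B3 = {1, 4, 5}  B4 = {1, 4, 6}  B5 = {1, 4, 7}
Tree: B1–B2, B2–B3, B3–B4, B4–B5
The largest bag has 3 vertices, giving width 2; this decomposition certifies tw(G) ≤ 2. The edges 4–2–1–3–4 form a cycle, so G is not a tree and its treewidth is at least 2. Therefore the treewidth is 2.

2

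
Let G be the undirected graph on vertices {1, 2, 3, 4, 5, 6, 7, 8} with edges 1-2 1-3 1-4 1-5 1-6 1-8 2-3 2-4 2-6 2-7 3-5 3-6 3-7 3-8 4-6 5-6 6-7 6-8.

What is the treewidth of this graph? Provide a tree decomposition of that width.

The largest bag has 4 vertices, giving width 3; this decomposition certifies tw(G) ≤ 3. On the other hand G contains the 4-clique {1, 3, 6, 8}. A clique must lie in a single bag of any decomposition, so no decomposition can have width below 3. Combining the bounds, tw(G) = 3.

Treewidth 3.
One optimal decomposition is:
Bags: B1 = {1, 2, 4, 6}  B2 = {1, 2, 3, 6}  B3 = {1, 3, 5, 6}  B4 = {2, 3, 6, 7}  B5 = {1, 3, 6, 8}
Tree: B1–B2, B2–B3, B2–B4, B2–B5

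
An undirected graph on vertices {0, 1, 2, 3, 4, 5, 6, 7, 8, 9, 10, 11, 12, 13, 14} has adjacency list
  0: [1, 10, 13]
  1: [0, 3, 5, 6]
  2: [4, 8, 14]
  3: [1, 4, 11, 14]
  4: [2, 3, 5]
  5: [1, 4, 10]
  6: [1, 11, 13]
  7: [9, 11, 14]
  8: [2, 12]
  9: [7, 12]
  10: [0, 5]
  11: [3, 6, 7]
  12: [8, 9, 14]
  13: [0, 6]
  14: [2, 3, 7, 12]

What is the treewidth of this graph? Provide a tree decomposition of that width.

Treewidth 3.
One optimal decomposition is:
Bags: B1 = {0, 5, 10, 13}  B2 = {0, 1, 5, 13}  B3 = {1, 5, 6, 13}  B4 = {1, 4, 5, 6}  B5 = {1, 3, 4, 6}  B6 = {3, 4, 6, 11}  B7 = {2, 3, 4, 11}  B8 = {2, 3, 11, 14}  B9 = {2, 7, 11, 14}  B10 = {2, 7, 8, 14}  B11 = {7, 8, 12, 14}  B12 = {7, 8, 9, 12}
Tree: B1–B2, B2–B3, B3–B4, B4–B5, B5–B6, B6–B7, B7–B8, B8–B9, B9–B10, B10–B11, B11–B12

Each bag holds 4 vertices, so the decomposition has width 3, which upper-bounds the treewidth. For the lower bound: the 4 vertex sets {0,10,13}, {5}, {1}, {3,4,6,11} are disjoint, each induces a connected subgraph, and every pair is joined by at least one edge of G. Contracting each set to a single vertex therefore yields K_{4} as a minor, and since treewidth is minor-monotone, tw(G) ≥ tw(K_{4}) = 3. The upper and lower bounds meet at 3, so that is the treewidth.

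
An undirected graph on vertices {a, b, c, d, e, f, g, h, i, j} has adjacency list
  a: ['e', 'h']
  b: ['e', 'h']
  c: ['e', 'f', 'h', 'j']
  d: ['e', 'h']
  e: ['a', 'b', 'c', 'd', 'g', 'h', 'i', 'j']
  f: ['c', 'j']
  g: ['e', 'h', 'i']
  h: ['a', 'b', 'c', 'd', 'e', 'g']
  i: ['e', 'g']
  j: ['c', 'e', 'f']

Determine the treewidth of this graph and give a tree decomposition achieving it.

Treewidth 2.
Bags: B1 = {c, e, h}  B2 = {b, e, h}  B3 = {e, g, h}  B4 = {e, g, i}  B5 = {c, e, j}  B6 = {c, f, j}  B7 = {a, e, h}  B8 = {d, e, h}
Tree: B1–B2, B1–B3, B3–B4, B1–B5, B5–B6, B2–B7, B2–B8

The largest bag has 3 vertices, giving width 2; this decomposition certifies tw(G) ≤ 2. For the lower bound, the 3 vertices {c, e, j} are pairwise adjacent, and any tree decomposition puts a clique entirely inside one bag — forcing width ≥ 2. Combining the bounds, tw(G) = 2.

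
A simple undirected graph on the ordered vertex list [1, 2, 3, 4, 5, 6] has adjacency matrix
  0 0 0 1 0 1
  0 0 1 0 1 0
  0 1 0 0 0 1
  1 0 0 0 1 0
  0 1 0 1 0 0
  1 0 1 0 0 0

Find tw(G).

2

A width-2 tree decomposition is:
Bags: B1 = {1, 3, 6}  B2 = {1, 3, 4}  B3 = {3, 4, 5}  B4 = {2, 3, 5}
Tree: B1–B2, B2–B3, B3–B4
Every bag has size at most 3, so the width is 3 − 1 = 2 and tw(G) ≤ 2. The edges 3–6–1–4–5–2–3 form a cycle, so G is not a tree and its treewidth is at least 2. Therefore the treewidth is 2.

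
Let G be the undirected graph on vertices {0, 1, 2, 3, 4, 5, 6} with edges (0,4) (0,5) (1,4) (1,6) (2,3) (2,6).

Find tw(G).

A width-1 tree decomposition is:
Bags: B1 = {0, 5}  B2 = {0, 4}  B3 = {1, 4}  B4 = {1, 6}  B5 = {2, 6}  B6 = {2, 3}
Tree: B1–B2, B2–B3, B3–B4, B4–B5, B5–B6
Every bag has size at most 2, so the width is 2 − 1 = 1 and tw(G) ≤ 1. G has an edge, so its treewidth is at least 1. Hence tw(G) = 1 exactly.

1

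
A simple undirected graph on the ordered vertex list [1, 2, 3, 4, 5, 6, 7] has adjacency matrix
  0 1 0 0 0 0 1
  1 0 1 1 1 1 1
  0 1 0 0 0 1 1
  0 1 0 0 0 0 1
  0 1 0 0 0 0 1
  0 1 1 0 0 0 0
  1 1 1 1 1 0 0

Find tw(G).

A width-2 tree decomposition is:
Bags: B1 = {1, 2, 7}  B2 = {2, 4, 7}  B3 = {2, 3, 7}  B4 = {2, 3, 6}  B5 = {2, 5, 7}
Tree: B1–B2, B2–B3, B3–B4, B3–B5
Every bag has size at most 3, so the width is 3 − 1 = 2 and tw(G) ≤ 2. On the other hand G contains the 3-clique {2, 3, 6}. A clique must lie in a single bag of any decomposition, so no decomposition can have width below 2. Hence tw(G) = 2 exactly.

2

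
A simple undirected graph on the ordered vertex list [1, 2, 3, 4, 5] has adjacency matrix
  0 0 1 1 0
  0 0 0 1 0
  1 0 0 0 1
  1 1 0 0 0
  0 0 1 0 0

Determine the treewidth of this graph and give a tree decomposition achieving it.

The largest bag has 2 vertices, giving width 1; this decomposition certifies tw(G) ≤ 1. G has an edge, so its treewidth is at least 1. Combining the bounds, tw(G) = 1.

Treewidth 1.
Bags: B1 = {2, 4}  B2 = {1, 4}  B3 = {1, 3}  B4 = {3, 5}
Tree: B1–B2, B2–B3, B3–B4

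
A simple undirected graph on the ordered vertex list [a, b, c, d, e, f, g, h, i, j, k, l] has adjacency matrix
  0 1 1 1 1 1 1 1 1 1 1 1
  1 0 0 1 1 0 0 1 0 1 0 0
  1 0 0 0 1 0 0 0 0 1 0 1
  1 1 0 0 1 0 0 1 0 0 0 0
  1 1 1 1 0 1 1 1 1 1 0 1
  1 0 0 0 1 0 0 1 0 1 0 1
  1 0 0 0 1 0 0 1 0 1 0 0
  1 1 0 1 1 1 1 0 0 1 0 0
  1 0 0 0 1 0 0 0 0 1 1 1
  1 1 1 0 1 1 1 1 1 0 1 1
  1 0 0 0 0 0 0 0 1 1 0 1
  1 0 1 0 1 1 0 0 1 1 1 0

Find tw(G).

A width-4 tree decomposition is:
Bags: B1 = {a, e, f, j, l}  B2 = {a, e, i, j, l}  B3 = {a, c, e, j, l}  B4 = {a, e, f, h, j}  B5 = {a, b, e, h, j}  B6 = {a, i, j, k, l}  B7 = {a, b, d, e, h}  B8 = {a, e, g, h, j}
Tree: B1–B2, B1–B3, B1–B4, B4–B5, B2–B6, B5–B7, B4–B8
Each bag holds 5 vertices, so the decomposition has width 4, which upper-bounds the treewidth. Conversely, {a, b, d, e, h} is a clique of size 5, and the vertices of any clique must share a bag in every tree decomposition; so some bag has ≥ 5 vertices and tw(G) ≥ 4. Therefore the treewidth is 4.

4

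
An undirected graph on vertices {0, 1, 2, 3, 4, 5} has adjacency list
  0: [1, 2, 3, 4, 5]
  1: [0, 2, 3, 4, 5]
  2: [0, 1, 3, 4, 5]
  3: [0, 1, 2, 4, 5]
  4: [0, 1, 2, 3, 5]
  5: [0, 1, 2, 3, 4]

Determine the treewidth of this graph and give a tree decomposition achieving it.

Treewidth 5.
One optimal decomposition is:
Bags: B1 = {0, 1, 2, 3, 4, 5}
Tree: (single bag)

With just one bag of size 6, the width is 6 − 1 = 5, so tw(G) ≤ 5. For the lower bound, the 6 vertices {0, 1, 2, 3, 4, 5} are pairwise adjacent, and any tree decomposition puts a clique entirely inside one bag — forcing width ≥ 5. Hence tw(G) = 5 exactly.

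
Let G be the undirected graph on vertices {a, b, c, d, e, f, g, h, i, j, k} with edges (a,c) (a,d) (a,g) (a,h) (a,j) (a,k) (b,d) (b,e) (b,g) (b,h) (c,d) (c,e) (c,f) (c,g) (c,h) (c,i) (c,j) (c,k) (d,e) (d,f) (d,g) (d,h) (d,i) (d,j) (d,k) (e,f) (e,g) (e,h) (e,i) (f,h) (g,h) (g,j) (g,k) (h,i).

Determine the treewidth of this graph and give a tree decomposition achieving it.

Treewidth 4.
One such decomposition:
Bags: B1 = {a, c, d, g, h}  B2 = {c, d, e, g, h}  B3 = {b, d, e, g, h}  B4 = {c, d, e, h, i}  B5 = {a, c, d, g, k}  B6 = {c, d, e, f, h}  B7 = {a, c, d, g, j}
Tree: B1–B2, B2–B3, B2–B4, B1–B5, B4–B6, B1–B7

Each bag holds 5 vertices, so the decomposition has width 4, which upper-bounds the treewidth. For the lower bound, the 5 vertices {c, d, e, g, h} are pairwise adjacent, and any tree decomposition puts a clique entirely inside one bag — forcing width ≥ 4. The upper and lower bounds meet at 4, so that is the treewidth.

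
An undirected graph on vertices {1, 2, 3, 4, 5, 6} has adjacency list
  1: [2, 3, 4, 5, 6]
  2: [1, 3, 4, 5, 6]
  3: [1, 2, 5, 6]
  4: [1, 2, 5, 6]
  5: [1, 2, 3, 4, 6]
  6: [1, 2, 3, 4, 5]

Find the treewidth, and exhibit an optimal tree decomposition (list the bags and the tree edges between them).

Every bag has size at most 5, so the width is 5 − 1 = 4 and tw(G) ≤ 4. For the lower bound, the 5 vertices {1, 2, 3, 5, 6} are pairwise adjacent, and any tree decomposition puts a clique entirely inside one bag — forcing width ≥ 4. Therefore the treewidth is 4.

Treewidth 4.
One optimal decomposition is:
Bags: B1 = {1, 2, 4, 5, 6}  B2 = {1, 2, 3, 5, 6}
Tree: B1–B2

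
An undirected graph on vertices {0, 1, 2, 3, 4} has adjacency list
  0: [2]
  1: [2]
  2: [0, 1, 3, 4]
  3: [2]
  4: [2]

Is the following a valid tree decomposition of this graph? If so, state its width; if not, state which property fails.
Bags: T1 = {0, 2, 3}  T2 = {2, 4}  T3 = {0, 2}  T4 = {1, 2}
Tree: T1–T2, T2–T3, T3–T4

A tree decomposition must satisfy three properties: every vertex lies in some bag; for every edge, both endpoints lie together in some bag; and for every vertex, the bags containing it form a connected subtree. Here bags containing vertex 0 are not connected in the tree, so the decomposition is invalid.

No — bags containing vertex 0 are not connected in the tree.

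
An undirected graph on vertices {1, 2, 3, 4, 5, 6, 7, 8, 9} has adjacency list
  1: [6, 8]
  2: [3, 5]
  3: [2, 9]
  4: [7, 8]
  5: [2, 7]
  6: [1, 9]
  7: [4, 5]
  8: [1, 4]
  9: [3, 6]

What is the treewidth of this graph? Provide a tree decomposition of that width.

Treewidth 2.
One optimal decomposition is:
Bags: B1 = {2, 5, 7}  B2 = {2, 3, 7}  B3 = {3, 7, 9}  B4 = {6, 7, 9}  B5 = {1, 6, 7}  B6 = {1, 7, 8}  B7 = {4, 7, 8}
Tree: B1–B2, B2–B3, B3–B4, B4–B5, B5–B6, B6–B7

Each bag holds 3 vertices, so the decomposition has width 2, which upper-bounds the treewidth. Since 7–5–2–3–9–6–1–8–4–7 is a cycle in G, G is not acyclic. Forests are exactly the graphs of treewidth ≤ 1, so tw(G) ≥ 2. Combining the bounds, tw(G) = 2.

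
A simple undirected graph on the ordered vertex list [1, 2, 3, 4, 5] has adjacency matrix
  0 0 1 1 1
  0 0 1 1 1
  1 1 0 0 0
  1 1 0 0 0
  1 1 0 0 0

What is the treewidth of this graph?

2

A width-2 tree decomposition is:
Bags: B1 = {1, 2, 3}  B2 = {1, 2, 5}  B3 = {1, 2, 4}
Tree: B1–B2, B2–B3
Every bag has size at most 3, so the width is 3 − 1 = 2 and tw(G) ≤ 2. The edges 3–1–5–2–3 form a cycle, so G is not a tree and its treewidth is at least 2. Combining the bounds, tw(G) = 2.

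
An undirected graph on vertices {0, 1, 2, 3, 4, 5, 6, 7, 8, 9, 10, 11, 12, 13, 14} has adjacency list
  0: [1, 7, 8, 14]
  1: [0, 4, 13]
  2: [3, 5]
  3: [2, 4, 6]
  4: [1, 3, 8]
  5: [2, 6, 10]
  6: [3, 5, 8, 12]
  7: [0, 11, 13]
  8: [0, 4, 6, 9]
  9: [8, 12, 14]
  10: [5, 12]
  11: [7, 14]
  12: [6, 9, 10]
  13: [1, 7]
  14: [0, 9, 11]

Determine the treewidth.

A width-3 tree decomposition is:
Bags: B1 = {2, 5, 10, 12}  B2 = {2, 5, 6, 12}  B3 = {2, 3, 6, 12}  B4 = {3, 6, 9, 12}  B5 = {3, 6, 8, 9}  B6 = {3, 4, 8, 9}  B7 = {4, 8, 9, 14}  B8 = {0, 4, 8, 14}  B9 = {0, 1, 4, 14}  B10 = {0, 1, 11, 14}  B11 = {0, 1, 7, 11}  B12 = {1, 7, 11, 13}
Tree: B1–B2, B2–B3, B3–B4, B4–B5, B5–B6, B6–B7, B7–B8, B8–B9, B9–B10, B10–B11, B11–B12
Each bag holds 4 vertices, so the decomposition has width 3, which upper-bounds the treewidth. For the lower bound: the 4 vertex sets {2,5,10}, {12}, {6}, {3,4,8,9} are disjoint, each induces a connected subgraph, and every pair is joined by at least one edge of G. Contracting each set to a single vertex therefore yields K_{4} as a minor, and since treewidth is minor-monotone, tw(G) ≥ tw(K_{4}) = 3. Therefore the treewidth is 3.

3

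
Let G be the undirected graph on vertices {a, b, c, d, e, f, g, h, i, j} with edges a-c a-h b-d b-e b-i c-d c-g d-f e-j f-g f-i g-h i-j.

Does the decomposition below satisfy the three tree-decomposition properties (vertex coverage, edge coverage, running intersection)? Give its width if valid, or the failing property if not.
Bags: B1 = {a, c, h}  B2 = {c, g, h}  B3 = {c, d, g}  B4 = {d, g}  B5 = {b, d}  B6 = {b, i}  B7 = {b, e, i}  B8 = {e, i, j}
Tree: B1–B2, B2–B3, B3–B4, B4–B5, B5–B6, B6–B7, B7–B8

No — vertex f appears in no bag.

A tree decomposition must satisfy three properties: every vertex lies in some bag; for every edge, both endpoints lie together in some bag; and for every vertex, the bags containing it form a connected subtree. Here vertex f appears in no bag, so the decomposition is invalid.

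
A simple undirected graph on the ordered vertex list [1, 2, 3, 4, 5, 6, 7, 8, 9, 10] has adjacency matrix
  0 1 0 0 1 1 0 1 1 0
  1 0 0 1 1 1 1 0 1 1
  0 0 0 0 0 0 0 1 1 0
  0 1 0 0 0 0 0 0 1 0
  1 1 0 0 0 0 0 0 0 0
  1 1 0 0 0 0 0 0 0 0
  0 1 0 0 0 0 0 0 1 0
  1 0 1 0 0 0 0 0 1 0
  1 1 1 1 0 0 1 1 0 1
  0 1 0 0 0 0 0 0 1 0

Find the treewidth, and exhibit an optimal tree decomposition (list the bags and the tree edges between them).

The largest bag has 3 vertices, giving width 2; this decomposition certifies tw(G) ≤ 2. On the other hand G contains the 3-clique {1, 8, 9}. A clique must lie in a single bag of any decomposition, so no decomposition can have width below 2. Combining the bounds, tw(G) = 2.

Treewidth 2.
One optimal decomposition is:
Bags: B1 = {2, 4, 9}  B2 = {1, 2, 9}  B3 = {1, 2, 6}  B4 = {1, 2, 5}  B5 = {2, 9, 10}  B6 = {1, 8, 9}  B7 = {3, 8, 9}  B8 = {2, 7, 9}
Tree: B1–B2, B2–B3, B3–B4, B2–B5, B2–B6, B6–B7, B2–B8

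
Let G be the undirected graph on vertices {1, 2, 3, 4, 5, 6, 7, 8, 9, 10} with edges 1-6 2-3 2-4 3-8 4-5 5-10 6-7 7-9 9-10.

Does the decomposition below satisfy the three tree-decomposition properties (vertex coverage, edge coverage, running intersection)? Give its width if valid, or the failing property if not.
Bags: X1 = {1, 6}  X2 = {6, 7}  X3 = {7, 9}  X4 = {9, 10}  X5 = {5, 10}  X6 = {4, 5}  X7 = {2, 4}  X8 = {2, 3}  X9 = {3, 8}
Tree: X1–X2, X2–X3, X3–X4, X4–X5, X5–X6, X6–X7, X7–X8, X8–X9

Vertex coverage: the bags together contain {1, 2, 3, 4, 5, 6, 7, 8, 9, 10}, the full vertex set. Edge coverage: each edge of G has both endpoints in at least one bag. Running intersection: for every vertex, the bags containing it form a connected subtree. All three properties hold, so this is a valid tree decomposition of width max|bag| − 1 = 1, and hence tw(G) ≤ 1.

Yes; width 1.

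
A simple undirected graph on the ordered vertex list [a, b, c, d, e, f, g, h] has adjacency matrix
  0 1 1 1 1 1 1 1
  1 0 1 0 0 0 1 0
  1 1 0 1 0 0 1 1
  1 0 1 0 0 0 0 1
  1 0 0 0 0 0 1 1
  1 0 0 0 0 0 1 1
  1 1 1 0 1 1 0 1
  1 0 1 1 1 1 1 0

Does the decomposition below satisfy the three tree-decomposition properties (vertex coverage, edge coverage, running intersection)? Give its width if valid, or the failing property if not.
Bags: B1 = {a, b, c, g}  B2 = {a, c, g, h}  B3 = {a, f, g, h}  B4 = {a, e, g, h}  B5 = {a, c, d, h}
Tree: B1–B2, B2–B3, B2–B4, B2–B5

Yes; width 3.

Checking the three conditions: (i) the bags cover all of {a, b, c, d, e, f, g, h}; (ii) for each edge, some bag contains both endpoints; (iii) the bags containing any fixed vertex form a subtree. All hold, so the decomposition is valid with width 4 − 1 = 3.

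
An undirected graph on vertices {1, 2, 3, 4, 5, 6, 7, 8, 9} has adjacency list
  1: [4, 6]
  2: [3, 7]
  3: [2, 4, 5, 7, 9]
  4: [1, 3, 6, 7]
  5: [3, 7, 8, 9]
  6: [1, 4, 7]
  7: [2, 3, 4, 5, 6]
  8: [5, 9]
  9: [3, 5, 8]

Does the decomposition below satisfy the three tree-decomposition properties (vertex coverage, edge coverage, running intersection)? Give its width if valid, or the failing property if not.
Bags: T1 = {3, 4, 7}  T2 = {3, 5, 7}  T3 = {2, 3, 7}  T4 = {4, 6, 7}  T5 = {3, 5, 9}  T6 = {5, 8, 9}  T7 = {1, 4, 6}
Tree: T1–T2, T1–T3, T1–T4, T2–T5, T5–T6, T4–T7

Vertex coverage: the bags together contain {1, 2, 3, 4, 5, 6, 7, 8, 9}, the full vertex set. Edge coverage: each edge of G has both endpoints in at least one bag. Running intersection: for every vertex, the bags containing it form a connected subtree. All three properties hold, so this is a valid tree decomposition of width max|bag| − 1 = 2, and hence tw(G) ≤ 2.

Yes; width 2.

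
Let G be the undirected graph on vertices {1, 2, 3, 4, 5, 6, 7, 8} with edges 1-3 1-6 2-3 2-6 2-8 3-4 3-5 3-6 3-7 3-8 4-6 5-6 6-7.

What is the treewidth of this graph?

A width-2 tree decomposition is:
Bags: B1 = {3, 6, 7}  B2 = {2, 3, 6}  B3 = {2, 3, 8}  B4 = {1, 3, 6}  B5 = {3, 5, 6}  B6 = {3, 4, 6}
Tree: B1–B2, B2–B3, B1–B4, B2–B5, B2–B6
The largest bag has 3 vertices, giving width 2; this decomposition certifies tw(G) ≤ 2. Conversely, {2, 3, 8} is a clique of size 3, and the vertices of any clique must share a bag in every tree decomposition; so some bag has ≥ 3 vertices and tw(G) ≥ 2. Hence tw(G) = 2 exactly.

2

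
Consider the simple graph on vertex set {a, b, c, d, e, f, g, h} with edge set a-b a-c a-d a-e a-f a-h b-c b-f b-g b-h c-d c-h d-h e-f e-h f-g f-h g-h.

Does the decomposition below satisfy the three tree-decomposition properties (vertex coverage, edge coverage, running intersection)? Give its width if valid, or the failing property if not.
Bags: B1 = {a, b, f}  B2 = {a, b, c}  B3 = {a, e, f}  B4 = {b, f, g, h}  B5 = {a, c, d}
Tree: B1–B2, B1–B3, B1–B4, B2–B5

No — edge (h,a) lies in no bag.

A tree decomposition must satisfy three properties: every vertex lies in some bag; for every edge, both endpoints lie together in some bag; and for every vertex, the bags containing it form a connected subtree. Here edge (h,a) lies in no bag, so the decomposition is invalid.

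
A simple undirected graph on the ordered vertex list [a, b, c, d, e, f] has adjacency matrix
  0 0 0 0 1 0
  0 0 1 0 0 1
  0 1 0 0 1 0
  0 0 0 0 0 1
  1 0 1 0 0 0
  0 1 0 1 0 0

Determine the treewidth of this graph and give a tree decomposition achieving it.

Each bag holds 2 vertices, so the decomposition has width 1, which upper-bounds the treewidth. Any graph with an edge has treewidth ≥ 1, and G has the edge c–b. Therefore the treewidth is 1.

Treewidth 1.
Bags: B1 = {b, c}  B2 = {b, f}  B3 = {c, e}  B4 = {d, f}  B5 = {a, e}
Tree: B1–B2, B1–B3, B2–B4, B3–B5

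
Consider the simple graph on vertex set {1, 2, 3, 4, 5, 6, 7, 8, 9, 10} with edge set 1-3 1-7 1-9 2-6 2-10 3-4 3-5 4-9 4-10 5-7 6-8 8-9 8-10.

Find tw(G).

A width-2 tree decomposition is:
Bags: B1 = {2, 6, 10}  B2 = {6, 8, 10}  B3 = {4, 8, 10}  B4 = {4, 8, 9}  B5 = {3, 4, 9}  B6 = {1, 3, 9}  B7 = {1, 3, 5}  B8 = {1, 5, 7}
Tree: B1–B2, B2–B3, B3–B4, B4–B5, B5–B6, B6–B7, B7–B8
The largest bag has 3 vertices, giving width 2; this decomposition certifies tw(G) ≤ 2. Since 2–6–8–10–2 is a cycle in G, G is not acyclic. Forests are exactly the graphs of treewidth ≤ 1, so tw(G) ≥ 2. The upper and lower bounds meet at 2, so that is the treewidth.

2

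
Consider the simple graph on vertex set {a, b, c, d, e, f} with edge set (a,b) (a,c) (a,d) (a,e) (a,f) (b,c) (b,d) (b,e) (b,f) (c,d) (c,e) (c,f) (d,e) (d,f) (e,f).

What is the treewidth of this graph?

5

A width-5 tree decomposition is:
Bags: B1 = {a, b, c, d, e, f}
Tree: (single bag)
A single bag containing all 6 vertices is trivially a valid decomposition of width 5. Conversely, {a, b, c, d, e, f} is a clique of size 6, and the vertices of any clique must share a bag in every tree decomposition; so some bag has ≥ 6 vertices and tw(G) ≥ 5. Hence tw(G) = 5 exactly.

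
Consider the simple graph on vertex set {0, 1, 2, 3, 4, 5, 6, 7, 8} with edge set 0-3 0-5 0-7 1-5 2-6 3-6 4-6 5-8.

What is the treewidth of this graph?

1

A width-1 tree decomposition is:
Bags: B1 = {0, 5}  B2 = {0, 3}  B3 = {1, 5}  B4 = {3, 6}  B5 = {0, 7}  B6 = {5, 8}  B7 = {2, 6}  B8 = {4, 6}
Tree: B1–B2, B1–B3, B2–B4, B2–B5, B1–B6, B4–B7, B4–B8
The largest bag has 2 vertices, giving width 1; this decomposition certifies tw(G) ≤ 1. Since G has at least one edge (e.g. 0–5), it is not an edgeless graph, so tw(G) ≥ 1. Therefore the treewidth is 1.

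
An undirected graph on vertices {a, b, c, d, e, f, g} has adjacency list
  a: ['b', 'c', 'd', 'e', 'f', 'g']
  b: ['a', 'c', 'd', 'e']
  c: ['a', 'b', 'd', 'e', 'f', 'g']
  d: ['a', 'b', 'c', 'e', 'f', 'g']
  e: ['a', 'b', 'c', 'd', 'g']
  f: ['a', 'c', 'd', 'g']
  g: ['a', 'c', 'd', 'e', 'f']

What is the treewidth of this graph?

A width-4 tree decomposition is:
Bags: B1 = {a, c, d, f, g}  B2 = {a, c, d, e, g}  B3 = {a, b, c, d, e}
Tree: B1–B2, B2–B3
Every bag has size at most 5, so the width is 5 − 1 = 4 and tw(G) ≤ 4. On the other hand G contains the 5-clique {a, c, d, e, g}. A clique must lie in a single bag of any decomposition, so no decomposition can have width below 4. The upper and lower bounds meet at 4, so that is the treewidth.

4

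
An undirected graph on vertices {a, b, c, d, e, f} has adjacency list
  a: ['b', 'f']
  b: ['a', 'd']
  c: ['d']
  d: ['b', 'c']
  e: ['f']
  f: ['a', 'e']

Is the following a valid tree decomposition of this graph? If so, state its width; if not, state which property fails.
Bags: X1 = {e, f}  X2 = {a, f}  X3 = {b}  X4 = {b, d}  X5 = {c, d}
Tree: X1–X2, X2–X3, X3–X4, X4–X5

A tree decomposition must satisfy three properties: every vertex lies in some bag; for every edge, both endpoints lie together in some bag; and for every vertex, the bags containing it form a connected subtree. Here edge (a,b) lies in no bag, so the decomposition is invalid.

No — edge (a,b) lies in no bag.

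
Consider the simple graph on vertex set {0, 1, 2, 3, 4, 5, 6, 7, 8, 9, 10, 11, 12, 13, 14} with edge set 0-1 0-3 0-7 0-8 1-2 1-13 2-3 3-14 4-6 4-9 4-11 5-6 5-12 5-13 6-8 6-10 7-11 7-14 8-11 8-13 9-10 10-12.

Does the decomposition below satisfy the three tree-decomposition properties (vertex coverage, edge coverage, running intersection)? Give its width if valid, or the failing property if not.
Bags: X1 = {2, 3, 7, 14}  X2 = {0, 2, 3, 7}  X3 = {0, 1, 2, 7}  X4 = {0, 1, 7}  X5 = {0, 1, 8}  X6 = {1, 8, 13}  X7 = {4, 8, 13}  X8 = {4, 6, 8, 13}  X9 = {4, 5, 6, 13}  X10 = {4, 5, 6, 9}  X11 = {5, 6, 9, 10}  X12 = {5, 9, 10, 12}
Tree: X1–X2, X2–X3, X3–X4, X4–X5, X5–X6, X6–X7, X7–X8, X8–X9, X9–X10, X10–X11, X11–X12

A tree decomposition must satisfy three properties: every vertex lies in some bag; for every edge, both endpoints lie together in some bag; and for every vertex, the bags containing it form a connected subtree. Here vertex 11 appears in no bag, so the decomposition is invalid.

No — vertex 11 appears in no bag.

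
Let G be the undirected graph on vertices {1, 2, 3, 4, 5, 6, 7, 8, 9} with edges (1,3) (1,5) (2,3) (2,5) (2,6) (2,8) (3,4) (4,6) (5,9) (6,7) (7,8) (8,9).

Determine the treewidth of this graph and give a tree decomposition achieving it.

Treewidth 3.
One such decomposition:
Bags: B1 = {1, 5, 8, 9}  B2 = {1, 2, 5, 8}  B3 = {1, 2, 3, 8}  B4 = {2, 3, 7, 8}  B5 = {2, 3, 6, 7}  B6 = {3, 4, 6, 7}
Tree: B1–B2, B2–B3, B3–B4, B4–B5, B5–B6

Each bag holds 4 vertices, so the decomposition has width 3, which upper-bounds the treewidth. For the lower bound: the 4 vertex sets {1,5,9}, {8}, {2}, {3,4,6,7} are disjoint, each induces a connected subgraph, and every pair is joined by at least one edge of G. Contracting each set to a single vertex therefore yields K_{4} as a minor, and since treewidth is minor-monotone, tw(G) ≥ tw(K_{4}) = 3. Hence tw(G) = 3 exactly.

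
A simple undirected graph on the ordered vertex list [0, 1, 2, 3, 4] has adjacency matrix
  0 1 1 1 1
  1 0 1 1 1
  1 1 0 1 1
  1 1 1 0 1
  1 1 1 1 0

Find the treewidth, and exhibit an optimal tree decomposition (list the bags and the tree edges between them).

Treewidth 4.
Bags: B1 = {0, 1, 2, 3, 4}
Tree: (single bag)

A single bag containing all 5 vertices is trivially a valid decomposition of width 4. Conversely, {0, 1, 2, 3, 4} is a clique of size 5, and the vertices of any clique must share a bag in every tree decomposition; so some bag has ≥ 5 vertices and tw(G) ≥ 4. Combining the bounds, tw(G) = 4.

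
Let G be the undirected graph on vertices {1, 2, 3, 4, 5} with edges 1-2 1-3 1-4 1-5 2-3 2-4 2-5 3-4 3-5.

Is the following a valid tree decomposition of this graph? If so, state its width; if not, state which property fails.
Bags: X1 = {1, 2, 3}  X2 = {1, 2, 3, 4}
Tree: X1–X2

No — vertex 5 appears in no bag.

A tree decomposition must satisfy three properties: every vertex lies in some bag; for every edge, both endpoints lie together in some bag; and for every vertex, the bags containing it form a connected subtree. Here vertex 5 appears in no bag, so the decomposition is invalid.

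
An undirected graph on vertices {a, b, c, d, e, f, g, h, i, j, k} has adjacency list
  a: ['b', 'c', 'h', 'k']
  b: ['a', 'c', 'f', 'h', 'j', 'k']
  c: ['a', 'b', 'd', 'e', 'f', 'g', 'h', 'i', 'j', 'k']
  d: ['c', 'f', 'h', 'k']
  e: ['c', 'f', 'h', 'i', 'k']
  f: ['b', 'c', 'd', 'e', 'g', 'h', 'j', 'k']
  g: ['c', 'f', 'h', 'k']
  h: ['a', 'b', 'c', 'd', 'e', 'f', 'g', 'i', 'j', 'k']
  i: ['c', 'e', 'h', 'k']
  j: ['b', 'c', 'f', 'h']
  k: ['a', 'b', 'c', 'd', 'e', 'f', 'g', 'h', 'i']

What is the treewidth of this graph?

A width-4 tree decomposition is:
Bags: B1 = {a, b, c, h, k}  B2 = {b, c, f, h, k}  B3 = {c, e, f, h, k}  B4 = {b, c, f, h, j}  B5 = {c, d, f, h, k}  B6 = {c, e, h, i, k}  B7 = {c, f, g, h, k}
Tree: B1–B2, B2–B3, B2–B4, B3–B5, B3–B6, B3–B7
The largest bag has 5 vertices, giving width 4; this decomposition certifies tw(G) ≤ 4. Conversely, {b, c, f, h, j} is a clique of size 5, and the vertices of any clique must share a bag in every tree decomposition; so some bag has ≥ 5 vertices and tw(G) ≥ 4. Combining the bounds, tw(G) = 4.

4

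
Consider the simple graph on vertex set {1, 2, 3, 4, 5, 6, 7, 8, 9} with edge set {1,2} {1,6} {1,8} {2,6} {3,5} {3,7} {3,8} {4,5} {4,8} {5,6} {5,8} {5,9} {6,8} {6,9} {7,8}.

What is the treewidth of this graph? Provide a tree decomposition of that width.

Treewidth 2.
One optimal decomposition is:
Bags: B1 = {3, 5, 8}  B2 = {5, 6, 8}  B3 = {3, 7, 8}  B4 = {1, 6, 8}  B5 = {1, 2, 6}  B6 = {5, 6, 9}  B7 = {4, 5, 8}
Tree: B1–B2, B1–B3, B2–B4, B4–B5, B2–B6, B2–B7

Every bag has size at most 3, so the width is 3 − 1 = 2 and tw(G) ≤ 2. Conversely, {1, 6, 8} is a clique of size 3, and the vertices of any clique must share a bag in every tree decomposition; so some bag has ≥ 3 vertices and tw(G) ≥ 2. The upper and lower bounds meet at 2, so that is the treewidth.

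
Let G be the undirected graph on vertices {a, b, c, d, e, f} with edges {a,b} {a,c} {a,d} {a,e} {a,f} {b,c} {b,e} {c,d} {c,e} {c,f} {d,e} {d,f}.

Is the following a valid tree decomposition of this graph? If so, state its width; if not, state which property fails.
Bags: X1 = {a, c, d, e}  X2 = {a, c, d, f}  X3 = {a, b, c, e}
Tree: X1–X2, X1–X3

Yes; width 3.

Checking the three conditions: (i) the bags cover all of {a, b, c, d, e, f}; (ii) for each edge, some bag contains both endpoints; (iii) the bags containing any fixed vertex form a subtree. All hold, so the decomposition is valid with width 4 − 1 = 3.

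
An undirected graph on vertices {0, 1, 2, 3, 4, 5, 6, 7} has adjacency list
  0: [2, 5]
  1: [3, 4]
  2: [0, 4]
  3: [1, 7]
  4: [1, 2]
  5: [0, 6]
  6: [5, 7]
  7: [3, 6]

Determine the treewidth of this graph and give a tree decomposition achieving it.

Treewidth 2.
One such decomposition:
Bags: B1 = {0, 5, 6}  B2 = {0, 6, 7}  B3 = {0, 3, 7}  B4 = {0, 1, 3}  B5 = {0, 1, 4}  B6 = {0, 2, 4}
Tree: B1–B2, B2–B3, B3–B4, B4–B5, B5–B6

The largest bag has 3 vertices, giving width 2; this decomposition certifies tw(G) ≤ 2. The edges 0–5–6–7–3–1–4–2–0 form a cycle, so G is not a tree and its treewidth is at least 2. Combining the bounds, tw(G) = 2.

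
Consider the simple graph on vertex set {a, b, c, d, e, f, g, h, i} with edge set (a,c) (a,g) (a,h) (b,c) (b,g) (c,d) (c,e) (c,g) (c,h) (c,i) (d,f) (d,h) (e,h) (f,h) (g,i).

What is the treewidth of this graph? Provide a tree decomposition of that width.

Treewidth 2.
One such decomposition:
Bags: B1 = {a, c, g}  B2 = {b, c, g}  B3 = {c, g, i}  B4 = {a, c, h}  B5 = {c, d, h}  B6 = {c, e, h}  B7 = {d, f, h}
Tree: B1–B2, B1–B3, B1–B4, B4–B5, B5–B6, B5–B7

The largest bag has 3 vertices, giving width 2; this decomposition certifies tw(G) ≤ 2. On the other hand G contains the 3-clique {c, d, h}. A clique must lie in a single bag of any decomposition, so no decomposition can have width below 2. Therefore the treewidth is 2.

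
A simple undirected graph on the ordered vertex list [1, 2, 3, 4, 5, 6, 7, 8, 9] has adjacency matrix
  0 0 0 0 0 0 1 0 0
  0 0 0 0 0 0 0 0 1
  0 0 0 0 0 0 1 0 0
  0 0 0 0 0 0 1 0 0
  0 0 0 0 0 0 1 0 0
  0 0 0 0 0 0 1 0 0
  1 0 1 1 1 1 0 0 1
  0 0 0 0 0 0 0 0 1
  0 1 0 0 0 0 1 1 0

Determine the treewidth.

A width-1 tree decomposition is:
Bags: B1 = {3, 7}  B2 = {5, 7}  B3 = {1, 7}  B4 = {7, 9}  B5 = {8, 9}  B6 = {6, 7}  B7 = {4, 7}  B8 = {2, 9}
Tree: B1–B2, B2–B3, B3–B4, B4–B5, B3–B6, B3–B7, B5–B8
The largest bag has 2 vertices, giving width 1; this decomposition certifies tw(G) ≤ 1. G has an edge, so its treewidth is at least 1. Combining the bounds, tw(G) = 1.

1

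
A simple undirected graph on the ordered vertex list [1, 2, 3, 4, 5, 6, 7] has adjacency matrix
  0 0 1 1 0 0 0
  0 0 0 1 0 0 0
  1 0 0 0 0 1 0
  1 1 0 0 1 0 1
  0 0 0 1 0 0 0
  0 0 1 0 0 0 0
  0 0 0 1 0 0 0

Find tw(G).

1

A width-1 tree decomposition is:
Bags: B1 = {1, 4}  B2 = {4, 7}  B3 = {1, 3}  B4 = {4, 5}  B5 = {3, 6}  B6 = {2, 4}
Tree: B1–B2, B1–B3, B2–B4, B3–B5, B4–B6
Every bag has size at most 2, so the width is 2 − 1 = 1 and tw(G) ≤ 1. Since G has at least one edge (e.g. 1–4), it is not an edgeless graph, so tw(G) ≥ 1. Therefore the treewidth is 1.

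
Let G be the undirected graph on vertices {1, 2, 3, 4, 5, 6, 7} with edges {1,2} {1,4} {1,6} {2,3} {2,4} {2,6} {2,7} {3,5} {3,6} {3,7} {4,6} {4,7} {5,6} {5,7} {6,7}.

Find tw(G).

A width-3 tree decomposition is:
Bags: B1 = {2, 4, 6, 7}  B2 = {2, 3, 6, 7}  B3 = {1, 2, 4, 6}  B4 = {3, 5, 6, 7}
Tree: B1–B2, B1–B3, B2–B4
Every bag has size at most 4, so the width is 4 − 1 = 3 and tw(G) ≤ 3. For the lower bound, the 4 vertices {2, 3, 6, 7} are pairwise adjacent, and any tree decomposition puts a clique entirely inside one bag — forcing width ≥ 3. Hence tw(G) = 3 exactly.

3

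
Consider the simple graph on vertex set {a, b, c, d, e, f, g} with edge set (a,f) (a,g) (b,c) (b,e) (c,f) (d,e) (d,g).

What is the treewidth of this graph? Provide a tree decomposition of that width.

Treewidth 2.
One such decomposition:
Bags: B1 = {b, d, e}  B2 = {b, c, d}  B3 = {c, d, f}  B4 = {a, d, f}  B5 = {a, d, g}
Tree: B1–B2, B2–B3, B3–B4, B4–B5

Each bag holds 3 vertices, so the decomposition has width 2, which upper-bounds the treewidth. For the lower bound, G contains the cycle d–e–b–c–f–a–g–d, so G is not a forest; only forests have treewidth ≤ 1, hence tw(G) ≥ 2. The upper and lower bounds meet at 2, so that is the treewidth.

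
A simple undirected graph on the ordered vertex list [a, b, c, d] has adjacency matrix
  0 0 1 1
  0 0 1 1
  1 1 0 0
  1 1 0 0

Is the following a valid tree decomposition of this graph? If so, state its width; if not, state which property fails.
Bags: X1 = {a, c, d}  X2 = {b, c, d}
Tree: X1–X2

Every vertex of G appears in some bag (union = {a, b, c, d}); every edge is covered by a bag; and for each vertex v the set of bags containing v is connected in the bag tree. The decomposition is therefore valid. The largest bag has 3 vertices, so the width is 2.

Yes; width 2.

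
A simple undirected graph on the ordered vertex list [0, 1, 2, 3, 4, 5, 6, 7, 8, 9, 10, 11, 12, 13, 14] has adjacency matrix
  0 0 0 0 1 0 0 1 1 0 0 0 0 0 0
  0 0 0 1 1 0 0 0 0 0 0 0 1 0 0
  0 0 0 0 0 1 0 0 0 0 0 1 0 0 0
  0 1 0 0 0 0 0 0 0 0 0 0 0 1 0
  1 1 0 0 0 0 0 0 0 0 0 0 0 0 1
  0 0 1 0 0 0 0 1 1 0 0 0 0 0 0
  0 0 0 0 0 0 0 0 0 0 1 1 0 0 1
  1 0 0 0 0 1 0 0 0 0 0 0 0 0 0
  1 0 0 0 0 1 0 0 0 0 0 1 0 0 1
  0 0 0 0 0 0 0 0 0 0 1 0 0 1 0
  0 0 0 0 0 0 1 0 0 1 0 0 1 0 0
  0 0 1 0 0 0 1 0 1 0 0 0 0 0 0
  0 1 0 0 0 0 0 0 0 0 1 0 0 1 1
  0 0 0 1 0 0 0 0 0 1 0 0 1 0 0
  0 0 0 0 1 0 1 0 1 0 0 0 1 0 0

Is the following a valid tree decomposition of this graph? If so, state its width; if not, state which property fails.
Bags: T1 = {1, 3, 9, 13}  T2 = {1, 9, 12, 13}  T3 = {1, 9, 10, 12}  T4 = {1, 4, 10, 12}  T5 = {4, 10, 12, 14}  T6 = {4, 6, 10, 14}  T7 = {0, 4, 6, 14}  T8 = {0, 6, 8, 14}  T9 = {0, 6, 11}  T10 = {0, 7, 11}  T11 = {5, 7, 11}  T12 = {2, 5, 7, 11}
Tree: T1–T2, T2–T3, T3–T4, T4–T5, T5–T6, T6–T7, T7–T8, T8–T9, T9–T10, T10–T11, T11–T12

A tree decomposition must satisfy three properties: every vertex lies in some bag; for every edge, both endpoints lie together in some bag; and for every vertex, the bags containing it form a connected subtree. Here edge (8,11) lies in no bag, so the decomposition is invalid.

No — edge (8,11) lies in no bag.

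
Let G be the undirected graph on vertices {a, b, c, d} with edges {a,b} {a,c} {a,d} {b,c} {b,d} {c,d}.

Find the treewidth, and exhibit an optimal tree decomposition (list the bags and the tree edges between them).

With just one bag of size 4, the width is 4 − 1 = 3, so tw(G) ≤ 3. For the lower bound, the 4 vertices {a, b, c, d} are pairwise adjacent, and any tree decomposition puts a clique entirely inside one bag — forcing width ≥ 3. Combining the bounds, tw(G) = 3.

Treewidth 3.
One such decomposition:
Bags: B1 = {a, b, c, d}
Tree: (single bag)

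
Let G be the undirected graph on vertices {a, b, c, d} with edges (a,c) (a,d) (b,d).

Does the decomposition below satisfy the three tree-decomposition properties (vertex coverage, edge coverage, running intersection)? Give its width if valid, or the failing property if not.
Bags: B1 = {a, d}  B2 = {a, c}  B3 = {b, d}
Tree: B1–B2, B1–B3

Yes; width 1.

Checking the three conditions: (i) the bags cover all of {a, b, c, d}; (ii) for each edge, some bag contains both endpoints; (iii) the bags containing any fixed vertex form a subtree. All hold, so the decomposition is valid with width 2 − 1 = 1.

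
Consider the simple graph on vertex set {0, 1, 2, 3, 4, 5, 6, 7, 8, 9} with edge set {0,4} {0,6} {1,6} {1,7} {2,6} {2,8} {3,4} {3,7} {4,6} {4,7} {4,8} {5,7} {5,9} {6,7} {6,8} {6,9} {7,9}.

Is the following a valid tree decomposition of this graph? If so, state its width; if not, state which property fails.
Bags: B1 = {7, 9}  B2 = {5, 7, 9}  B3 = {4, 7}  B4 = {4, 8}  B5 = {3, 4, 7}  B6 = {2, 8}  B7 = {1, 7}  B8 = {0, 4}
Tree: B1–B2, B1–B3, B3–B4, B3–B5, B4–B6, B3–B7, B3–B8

A tree decomposition must satisfy three properties: every vertex lies in some bag; for every edge, both endpoints lie together in some bag; and for every vertex, the bags containing it form a connected subtree. Here vertex 6 appears in no bag, so the decomposition is invalid.

No — vertex 6 appears in no bag.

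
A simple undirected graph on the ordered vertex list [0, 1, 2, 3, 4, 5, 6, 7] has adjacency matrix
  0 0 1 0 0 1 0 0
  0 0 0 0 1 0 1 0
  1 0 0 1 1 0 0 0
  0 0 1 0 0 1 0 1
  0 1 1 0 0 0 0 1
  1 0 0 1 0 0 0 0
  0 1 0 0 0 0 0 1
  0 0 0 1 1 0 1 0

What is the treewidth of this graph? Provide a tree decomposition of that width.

Each bag holds 3 vertices, so the decomposition has width 2, which upper-bounds the treewidth. For the lower bound, G contains the cycle 1–6–7–4–1, so G is not a forest; only forests have treewidth ≤ 1, hence tw(G) ≥ 2. Hence tw(G) = 2 exactly.

Treewidth 2.
One such decomposition:
Bags: B1 = {1, 4, 6}  B2 = {4, 6, 7}  B3 = {2, 4, 7}  B4 = {2, 3, 7}  B5 = {0, 2, 3}  B6 = {0, 3, 5}
Tree: B1–B2, B2–B3, B3–B4, B4–B5, B5–B6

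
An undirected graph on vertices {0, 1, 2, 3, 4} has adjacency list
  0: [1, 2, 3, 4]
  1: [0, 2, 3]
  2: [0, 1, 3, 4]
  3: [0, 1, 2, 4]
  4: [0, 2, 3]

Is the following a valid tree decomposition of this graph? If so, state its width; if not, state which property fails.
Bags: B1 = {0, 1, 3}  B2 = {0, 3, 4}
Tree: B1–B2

No — vertex 2 appears in no bag.

A tree decomposition must satisfy three properties: every vertex lies in some bag; for every edge, both endpoints lie together in some bag; and for every vertex, the bags containing it form a connected subtree. Here vertex 2 appears in no bag, so the decomposition is invalid.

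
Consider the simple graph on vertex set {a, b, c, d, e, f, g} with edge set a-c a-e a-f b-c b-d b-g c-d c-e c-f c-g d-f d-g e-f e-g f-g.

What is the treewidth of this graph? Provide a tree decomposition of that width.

The largest bag has 4 vertices, giving width 3; this decomposition certifies tw(G) ≤ 3. For the lower bound, the 4 vertices {c, d, f, g} are pairwise adjacent, and any tree decomposition puts a clique entirely inside one bag — forcing width ≥ 3. Hence tw(G) = 3 exactly.

Treewidth 3.
Bags: B1 = {c, e, f, g}  B2 = {a, c, e, f}  B3 = {c, d, f, g}  B4 = {b, c, d, g}
Tree: B1–B2, B1–B3, B3–B4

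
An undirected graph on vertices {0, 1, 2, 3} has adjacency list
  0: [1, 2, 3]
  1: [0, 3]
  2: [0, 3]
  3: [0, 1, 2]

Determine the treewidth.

2

A width-2 tree decomposition is:
Bags: B1 = {0, 2, 3}  B2 = {0, 1, 3}
Tree: B1–B2
The largest bag has 3 vertices, giving width 2; this decomposition certifies tw(G) ≤ 2. Conversely, {0, 1, 3} is a clique of size 3, and the vertices of any clique must share a bag in every tree decomposition; so some bag has ≥ 3 vertices and tw(G) ≥ 2. The upper and lower bounds meet at 2, so that is the treewidth.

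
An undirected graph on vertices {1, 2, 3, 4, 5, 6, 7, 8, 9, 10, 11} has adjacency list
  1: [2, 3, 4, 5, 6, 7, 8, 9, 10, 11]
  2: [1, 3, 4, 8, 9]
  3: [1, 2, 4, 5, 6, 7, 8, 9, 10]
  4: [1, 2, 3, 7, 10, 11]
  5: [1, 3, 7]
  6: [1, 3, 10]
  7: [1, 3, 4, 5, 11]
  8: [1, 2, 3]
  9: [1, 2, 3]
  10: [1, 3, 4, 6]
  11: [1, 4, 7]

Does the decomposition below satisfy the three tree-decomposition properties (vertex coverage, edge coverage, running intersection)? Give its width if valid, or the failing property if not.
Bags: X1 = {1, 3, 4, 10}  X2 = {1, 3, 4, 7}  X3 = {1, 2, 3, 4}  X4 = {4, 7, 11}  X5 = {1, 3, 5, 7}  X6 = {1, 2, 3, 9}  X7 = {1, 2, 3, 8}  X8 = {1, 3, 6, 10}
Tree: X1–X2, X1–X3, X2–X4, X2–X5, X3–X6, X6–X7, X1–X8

A tree decomposition must satisfy three properties: every vertex lies in some bag; for every edge, both endpoints lie together in some bag; and for every vertex, the bags containing it form a connected subtree. Here edge (1,11) lies in no bag, so the decomposition is invalid.

No — edge (1,11) lies in no bag.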